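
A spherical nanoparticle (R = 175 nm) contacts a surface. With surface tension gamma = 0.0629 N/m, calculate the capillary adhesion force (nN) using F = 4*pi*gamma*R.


Convert radius: R = 175 nm = 1.75e-07 m
F = 4 * pi * gamma * R
F = 4 * pi * 0.0629 * 1.75e-07
F = 1.38324e-07 N = 138.3243 nN

138.3243


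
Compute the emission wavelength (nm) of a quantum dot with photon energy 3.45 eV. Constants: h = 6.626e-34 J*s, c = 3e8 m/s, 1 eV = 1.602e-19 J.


Convert energy: E = 3.45 eV = 3.45 * 1.602e-19 = 5.5269e-19 J
lambda = h*c / E = 6.626e-34 * 3e8 / 5.5269e-19
lambda = 3.59659e-07 m = 359.7 nm

359.7


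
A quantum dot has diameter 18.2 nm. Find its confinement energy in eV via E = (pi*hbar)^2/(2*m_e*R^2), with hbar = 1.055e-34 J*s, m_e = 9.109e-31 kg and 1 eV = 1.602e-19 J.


Radius R = 18.2/2 = 9.1 nm = 9.1e-09 m
E = (pi * 1.055e-34)^2 / (2 * 9.109e-31 * (9.1e-09)^2)
E(J) = 7.28151e-22
E = E(J) / 1.602e-19 = 0.0045 eV

0.0045


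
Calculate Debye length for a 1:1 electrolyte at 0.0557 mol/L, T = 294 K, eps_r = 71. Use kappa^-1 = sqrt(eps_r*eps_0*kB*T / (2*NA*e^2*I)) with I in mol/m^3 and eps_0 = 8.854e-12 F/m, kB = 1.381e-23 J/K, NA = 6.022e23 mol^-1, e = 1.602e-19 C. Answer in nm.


Ionic strength I = 0.0557 * 1^2 * 1000 = 55.7 mol/m^3
kappa^-1 = sqrt(71 * 8.854e-12 * 1.381e-23 * 294 / (2 * 6.022e23 * (1.602e-19)^2 * 55.7))
kappa^-1 = 1.218 nm

1.218


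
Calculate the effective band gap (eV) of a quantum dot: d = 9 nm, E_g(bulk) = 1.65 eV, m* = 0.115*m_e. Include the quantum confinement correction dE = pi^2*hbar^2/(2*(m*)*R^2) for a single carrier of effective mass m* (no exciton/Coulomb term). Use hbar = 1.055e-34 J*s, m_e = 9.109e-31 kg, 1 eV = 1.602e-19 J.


Radius R = 9/2 nm = 4.5e-09 m
Confinement energy dE = pi^2 * hbar^2 / (2 * m_eff * m_e * R^2)
dE = pi^2 * (1.055e-34)^2 / (2 * 0.115 * 9.109e-31 * (4.5e-09)^2) J, divided by 1.602e-19 J/eV
dE = 0.1616 eV
Total band gap = E_g(bulk) + dE = 1.65 + 0.1616 = 1.8116 eV

1.8116


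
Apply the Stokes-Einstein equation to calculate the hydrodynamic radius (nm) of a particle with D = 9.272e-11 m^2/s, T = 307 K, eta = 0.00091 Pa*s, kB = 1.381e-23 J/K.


Stokes-Einstein: R = kB*T / (6*pi*eta*D)
R = 1.381e-23 * 307 / (6 * pi * 0.00091 * 9.272e-11)
R = 2.66573e-09 m = 2.67 nm

2.67


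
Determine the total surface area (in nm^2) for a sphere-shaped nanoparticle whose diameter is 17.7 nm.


Radius r = 17.7/2 = 8.85 nm
Surface area SA = 4 * pi * r^2
SA = 4 * pi * (8.85)^2
SA = 984.23 nm^2

984.23


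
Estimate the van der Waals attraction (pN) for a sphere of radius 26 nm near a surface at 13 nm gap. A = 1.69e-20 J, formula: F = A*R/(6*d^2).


Convert to SI: R = 26 nm = 2.6e-08 m, d = 13 nm = 1.3e-08 m
F = A * R / (6 * d^2)
F = 1.69e-20 * 2.6e-08 / (6 * (1.3e-08)^2)
F = 4.33333e-13 N = 0.433 pN

0.433


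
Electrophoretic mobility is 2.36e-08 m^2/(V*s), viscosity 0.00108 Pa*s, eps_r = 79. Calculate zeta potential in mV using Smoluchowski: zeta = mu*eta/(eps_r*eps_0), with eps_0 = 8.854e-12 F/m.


Smoluchowski equation: zeta = mu * eta / (eps_r * eps_0)
zeta = 2.36e-08 * 0.00108 / (79 * 8.854e-12)
zeta = 0.036439 V = 36.44 mV

36.44


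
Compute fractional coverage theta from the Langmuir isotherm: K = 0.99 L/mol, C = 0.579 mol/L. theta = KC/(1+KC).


Langmuir isotherm: theta = K*C / (1 + K*C)
K*C = 0.99 * 0.579 = 0.57321
theta = 0.57321 / (1 + 0.57321) = 0.57321 / 1.57321
theta = 0.3644

0.3644


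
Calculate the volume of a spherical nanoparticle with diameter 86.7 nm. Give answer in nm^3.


Radius r = 86.7/2 = 43.35 nm
Volume V = (4/3) * pi * r^3
V = (4/3) * pi * (43.35)^3
V = 341236.84 nm^3

341236.84


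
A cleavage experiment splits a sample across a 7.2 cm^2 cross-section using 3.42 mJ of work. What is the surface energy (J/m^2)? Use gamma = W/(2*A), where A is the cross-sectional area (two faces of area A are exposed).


Convert: A = 7.2 cm^2 = 0.00072 m^2, W = 3.42 mJ = 0.00342 J
Cleaving exposes two faces of area A, so total new surface = 2*A and gamma = W / (2*A)
gamma = 0.00342 / (2 * 0.00072)
gamma = 2.375 J/m^2

2.375


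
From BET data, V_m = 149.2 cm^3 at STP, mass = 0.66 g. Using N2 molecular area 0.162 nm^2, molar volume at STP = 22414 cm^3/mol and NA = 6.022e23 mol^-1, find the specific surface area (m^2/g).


Number of moles in monolayer = V_m / 22414 = 149.2 / 22414 = 0.00665655
Number of molecules = moles * NA = 0.00665655 * 6.022e23
SA = molecules * sigma / mass
SA = (149.2 / 22414) * 6.022e23 * 0.162e-18 / 0.66
SA = 983.9 m^2/g

983.9


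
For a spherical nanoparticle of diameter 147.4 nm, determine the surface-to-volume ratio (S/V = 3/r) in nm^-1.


Radius r = 147.4/2 = 73.7 nm
S/V = 3 / r = 3 / 73.7
S/V = 0.0407 nm^-1

0.0407


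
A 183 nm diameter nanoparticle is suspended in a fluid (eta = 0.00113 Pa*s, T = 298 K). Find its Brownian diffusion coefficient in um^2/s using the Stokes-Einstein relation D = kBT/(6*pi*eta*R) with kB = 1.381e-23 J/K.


Radius R = 183/2 = 91.5 nm = 9.15e-08 m
D = kB*T / (6*pi*eta*R)
D = 1.381e-23 * 298 / (6 * pi * 0.00113 * 9.15e-08)
D = 2.11159e-12 m^2/s = 2.112 um^2/s

2.112


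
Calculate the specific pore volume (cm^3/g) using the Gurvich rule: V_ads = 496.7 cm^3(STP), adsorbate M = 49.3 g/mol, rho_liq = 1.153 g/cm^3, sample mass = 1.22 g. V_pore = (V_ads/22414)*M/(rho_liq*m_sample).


Moles adsorbed n = V_ads / 22414 = 496.7 / 22414 = 2.216026e-02 mol
Liquid volume V_liq = n * M / rho_liq = 2.216026e-02 * 49.3 / 1.153 = 0.94753 cm^3
Specific pore volume V_pore = V_liq / m_sample = 0.94753 / 1.22
V_pore = 0.7767 cm^3/g

0.7767


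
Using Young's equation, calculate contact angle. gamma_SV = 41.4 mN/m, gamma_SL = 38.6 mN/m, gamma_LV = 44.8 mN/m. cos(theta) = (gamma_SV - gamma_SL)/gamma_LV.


cos(theta) = (gamma_SV - gamma_SL) / gamma_LV
cos(theta) = (41.4 - 38.6) / 44.8
cos(theta) = 0.0625
theta = arccos(0.0625) = 86.42 degrees

86.42


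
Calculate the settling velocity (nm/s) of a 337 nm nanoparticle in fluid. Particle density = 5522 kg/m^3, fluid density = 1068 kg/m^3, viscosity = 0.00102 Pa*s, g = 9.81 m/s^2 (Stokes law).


Radius R = 337/2 nm = 1.685e-07 m
Density difference = 5522 - 1068 = 4454 kg/m^3
v = 2 * R^2 * (rho_p - rho_f) * g / (9 * eta)
v = 2 * (1.685e-07)^2 * 4454 * 9.81 / (9 * 0.00102)
v = 2.70275e-07 m/s = 270.2753 nm/s

270.2753


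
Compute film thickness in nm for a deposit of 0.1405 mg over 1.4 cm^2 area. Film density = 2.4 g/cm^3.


Convert: m = 0.1405 mg = 1.4050e-07 kg, A = 1.4 cm^2 = 1.4000e-04 m^2, rho = 2.4 g/cm^3 = 2400 kg/m^3
t = m / (A * rho)
t = 1.4050e-07 / (1.4000e-04 * 2400)
t = 4.1815e-07 m = 418.2 nm

418.2


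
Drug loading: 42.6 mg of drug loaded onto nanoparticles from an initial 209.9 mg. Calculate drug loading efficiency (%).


Drug loading efficiency = (drug loaded / drug initial) * 100
DLE = 42.6 / 209.9 * 100
DLE = 0.203 * 100
DLE = 20.3%

20.3


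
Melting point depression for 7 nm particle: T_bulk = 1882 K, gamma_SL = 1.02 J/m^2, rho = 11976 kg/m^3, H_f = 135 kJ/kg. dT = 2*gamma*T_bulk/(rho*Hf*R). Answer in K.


Radius R = 7/2 = 3.5 nm = 3.5e-09 m
Convert H_f = 135 kJ/kg = 135000 J/kg
dT = 2 * gamma_SL * T_bulk / (rho * H_f * R)
dT = 2 * 1.02 * 1882 / (11976 * 135000 * 3.5e-09)
dT = 678.5 K

678.5


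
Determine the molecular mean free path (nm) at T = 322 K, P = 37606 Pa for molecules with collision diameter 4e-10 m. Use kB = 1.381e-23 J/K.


Mean free path: lambda = kB*T / (sqrt(2) * pi * d^2 * P)
lambda = 1.381e-23 * 322 / (sqrt(2) * pi * (4e-10)^2 * 37606)
lambda = 1.66344e-07 m
lambda = 166.34 nm

166.34


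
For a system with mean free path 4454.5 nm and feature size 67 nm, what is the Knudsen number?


Knudsen number Kn = lambda / L
Kn = 4454.5 / 67
Kn = 66.4851

66.4851


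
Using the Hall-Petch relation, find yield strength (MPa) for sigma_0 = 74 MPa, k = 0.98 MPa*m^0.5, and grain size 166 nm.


d = 166 nm = 1.66e-07 m
sqrt(d) = 0.000407431
Hall-Petch contribution = k / sqrt(d) = 0.98 / 0.000407431 = 2405.3 MPa
sigma = sigma_0 + k/sqrt(d) = 74 + 2405.3 = 2479.3 MPa

2479.3


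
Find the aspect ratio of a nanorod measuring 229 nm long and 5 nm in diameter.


Aspect ratio AR = length / diameter
AR = 229 / 5
AR = 45.8

45.8


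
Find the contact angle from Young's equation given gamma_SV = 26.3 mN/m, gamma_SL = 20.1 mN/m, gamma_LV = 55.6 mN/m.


cos(theta) = (gamma_SV - gamma_SL) / gamma_LV
cos(theta) = (26.3 - 20.1) / 55.6
cos(theta) = 0.111511
theta = arccos(0.111511) = 83.6 degrees

83.6


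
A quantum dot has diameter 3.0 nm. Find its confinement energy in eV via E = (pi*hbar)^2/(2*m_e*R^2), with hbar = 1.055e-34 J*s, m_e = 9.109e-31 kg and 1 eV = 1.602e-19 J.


Radius R = 3.0/2 = 1.5 nm = 1.5e-09 m
E = (pi * 1.055e-34)^2 / (2 * 9.109e-31 * (1.5e-09)^2)
E(J) = 2.67992e-20
E = E(J) / 1.602e-19 = 0.1673 eV

0.1673


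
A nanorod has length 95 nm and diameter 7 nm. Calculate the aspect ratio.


Aspect ratio AR = length / diameter
AR = 95 / 7
AR = 13.57

13.57


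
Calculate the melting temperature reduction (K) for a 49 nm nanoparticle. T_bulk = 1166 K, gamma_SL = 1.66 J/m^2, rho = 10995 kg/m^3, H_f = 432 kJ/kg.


Radius R = 49/2 = 24.5 nm = 2.45e-08 m
Convert H_f = 432 kJ/kg = 432000 J/kg
dT = 2 * gamma_SL * T_bulk / (rho * H_f * R)
dT = 2 * 1.66 * 1166 / (10995 * 432000 * 2.45e-08)
dT = 33.3 K

33.3


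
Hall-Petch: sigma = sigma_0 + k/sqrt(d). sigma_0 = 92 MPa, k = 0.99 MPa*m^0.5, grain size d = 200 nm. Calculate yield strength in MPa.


d = 200 nm = 2e-07 m
sqrt(d) = 0.0004472136
Hall-Petch contribution = k / sqrt(d) = 0.99 / 0.0004472136 = 2213.7 MPa
sigma = sigma_0 + k/sqrt(d) = 92 + 2213.7 = 2305.7 MPa

2305.7


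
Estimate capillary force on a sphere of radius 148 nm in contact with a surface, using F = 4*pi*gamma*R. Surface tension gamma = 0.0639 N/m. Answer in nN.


Convert radius: R = 148 nm = 1.48e-07 m
F = 4 * pi * gamma * R
F = 4 * pi * 0.0639 * 1.48e-07
F = 1.18843e-07 N = 118.8427 nN

118.8427


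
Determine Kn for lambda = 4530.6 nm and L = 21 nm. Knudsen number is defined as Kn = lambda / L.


Knudsen number Kn = lambda / L
Kn = 4530.6 / 21
Kn = 215.7429

215.7429


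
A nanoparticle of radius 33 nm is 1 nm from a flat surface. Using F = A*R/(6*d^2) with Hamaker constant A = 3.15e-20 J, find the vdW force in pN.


Convert to SI: R = 33 nm = 3.3e-08 m, d = 1 nm = 1e-09 m
F = A * R / (6 * d^2)
F = 3.15e-20 * 3.3e-08 / (6 * (1e-09)^2)
F = 1.7325e-10 N = 173.25 pN

173.25


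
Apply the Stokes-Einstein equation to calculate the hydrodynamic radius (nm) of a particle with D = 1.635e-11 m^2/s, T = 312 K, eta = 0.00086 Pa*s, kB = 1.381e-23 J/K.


Stokes-Einstein: R = kB*T / (6*pi*eta*D)
R = 1.381e-23 * 312 / (6 * pi * 0.00086 * 1.635e-11)
R = 1.62566e-08 m = 16.26 nm

16.26


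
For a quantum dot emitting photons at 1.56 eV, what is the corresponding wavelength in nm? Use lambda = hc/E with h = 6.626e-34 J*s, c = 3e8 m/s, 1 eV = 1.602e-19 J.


Convert energy: E = 1.56 eV = 1.56 * 1.602e-19 = 2.49912e-19 J
lambda = h*c / E = 6.626e-34 * 3e8 / 2.49912e-19
lambda = 7.954e-07 m = 795.4 nm

795.4


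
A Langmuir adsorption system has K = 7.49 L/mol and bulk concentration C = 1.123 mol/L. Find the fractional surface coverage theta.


Langmuir isotherm: theta = K*C / (1 + K*C)
K*C = 7.49 * 1.123 = 8.41127
theta = 8.41127 / (1 + 8.41127) = 8.41127 / 9.41127
theta = 0.8937

0.8937


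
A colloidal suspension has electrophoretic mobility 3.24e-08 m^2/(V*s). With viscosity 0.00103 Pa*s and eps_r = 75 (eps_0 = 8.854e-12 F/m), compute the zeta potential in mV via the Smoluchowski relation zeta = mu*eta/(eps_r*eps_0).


Smoluchowski equation: zeta = mu * eta / (eps_r * eps_0)
zeta = 3.24e-08 * 0.00103 / (75 * 8.854e-12)
zeta = 0.050255 V = 50.26 mV

50.26


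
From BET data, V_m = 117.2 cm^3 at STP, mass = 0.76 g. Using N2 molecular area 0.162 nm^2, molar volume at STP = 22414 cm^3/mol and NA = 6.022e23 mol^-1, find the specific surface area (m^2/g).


Number of moles in monolayer = V_m / 22414 = 117.2 / 22414 = 0.00522887
Number of molecules = moles * NA = 0.00522887 * 6.022e23
SA = molecules * sigma / mass
SA = (117.2 / 22414) * 6.022e23 * 0.162e-18 / 0.76
SA = 671.2 m^2/g

671.2


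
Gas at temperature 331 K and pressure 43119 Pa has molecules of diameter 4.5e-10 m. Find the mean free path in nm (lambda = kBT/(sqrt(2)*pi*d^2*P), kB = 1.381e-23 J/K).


Mean free path: lambda = kB*T / (sqrt(2) * pi * d^2 * P)
lambda = 1.381e-23 * 331 / (sqrt(2) * pi * (4.5e-10)^2 * 43119)
lambda = 1.17832e-07 m
lambda = 117.83 nm

117.83


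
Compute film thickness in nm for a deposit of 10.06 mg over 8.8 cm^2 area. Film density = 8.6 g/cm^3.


Convert: m = 10.06 mg = 1.0060e-05 kg, A = 8.8 cm^2 = 8.8000e-04 m^2, rho = 8.6 g/cm^3 = 8600 kg/m^3
t = m / (A * rho)
t = 1.0060e-05 / (8.8000e-04 * 8600)
t = 1.3293e-06 m = 1329.3 nm

1329.3


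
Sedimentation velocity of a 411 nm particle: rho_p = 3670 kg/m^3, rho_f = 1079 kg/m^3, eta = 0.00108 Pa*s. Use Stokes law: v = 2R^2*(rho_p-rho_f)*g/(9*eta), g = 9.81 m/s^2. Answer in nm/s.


Radius R = 411/2 nm = 2.055e-07 m
Density difference = 3670 - 1079 = 2591 kg/m^3
v = 2 * R^2 * (rho_p - rho_f) * g / (9 * eta)
v = 2 * (2.055e-07)^2 * 2591 * 9.81 / (9 * 0.00108)
v = 2.20863e-07 m/s = 220.8634 nm/s

220.8634


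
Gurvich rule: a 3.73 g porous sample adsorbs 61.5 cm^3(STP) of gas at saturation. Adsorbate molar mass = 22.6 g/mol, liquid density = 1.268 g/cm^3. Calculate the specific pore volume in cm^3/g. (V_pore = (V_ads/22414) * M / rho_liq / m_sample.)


Moles adsorbed n = V_ads / 22414 = 61.5 / 22414 = 2.743821e-03 mol
Liquid volume V_liq = n * M / rho_liq = 2.743821e-03 * 22.6 / 1.268 = 0.04890 cm^3
Specific pore volume V_pore = V_liq / m_sample = 0.04890 / 3.73
V_pore = 0.0131 cm^3/g

0.0131


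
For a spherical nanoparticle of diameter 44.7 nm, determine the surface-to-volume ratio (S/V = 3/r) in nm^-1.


Radius r = 44.7/2 = 22.35 nm
S/V = 3 / r = 3 / 22.35
S/V = 0.1342 nm^-1

0.1342


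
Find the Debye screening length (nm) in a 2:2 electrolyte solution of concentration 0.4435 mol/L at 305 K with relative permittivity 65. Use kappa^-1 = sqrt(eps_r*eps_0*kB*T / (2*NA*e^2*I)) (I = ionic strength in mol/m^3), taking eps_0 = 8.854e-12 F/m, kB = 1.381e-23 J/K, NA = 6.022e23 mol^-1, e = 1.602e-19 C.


Ionic strength I = 0.4435 * 2^2 * 1000 = 1774 mol/m^3
kappa^-1 = sqrt(65 * 8.854e-12 * 1.381e-23 * 305 / (2 * 6.022e23 * (1.602e-19)^2 * 1774))
kappa^-1 = 0.21 nm

0.21


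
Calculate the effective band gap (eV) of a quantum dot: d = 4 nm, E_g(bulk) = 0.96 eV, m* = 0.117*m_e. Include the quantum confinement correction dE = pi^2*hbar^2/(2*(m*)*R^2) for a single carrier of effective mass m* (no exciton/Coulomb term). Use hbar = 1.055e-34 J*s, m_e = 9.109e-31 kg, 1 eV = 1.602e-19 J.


Radius R = 4/2 nm = 2e-09 m
Confinement energy dE = pi^2 * hbar^2 / (2 * m_eff * m_e * R^2)
dE = pi^2 * (1.055e-34)^2 / (2 * 0.117 * 9.109e-31 * (2e-09)^2) J, divided by 1.602e-19 J/eV
dE = 0.8043 eV
Total band gap = E_g(bulk) + dE = 0.96 + 0.8043 = 1.7643 eV

1.7643


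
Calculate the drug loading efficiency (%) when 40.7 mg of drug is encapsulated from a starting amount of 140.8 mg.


Drug loading efficiency = (drug loaded / drug initial) * 100
DLE = 40.7 / 140.8 * 100
DLE = 0.2891 * 100
DLE = 28.91%

28.91


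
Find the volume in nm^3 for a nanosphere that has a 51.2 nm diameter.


Radius r = 51.2/2 = 25.6 nm
Volume V = (4/3) * pi * r^3
V = (4/3) * pi * (25.6)^3
V = 70276.24 nm^3

70276.24


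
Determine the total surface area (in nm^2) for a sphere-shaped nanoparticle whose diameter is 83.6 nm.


Radius r = 83.6/2 = 41.8 nm
Surface area SA = 4 * pi * r^2
SA = 4 * pi * (41.8)^2
SA = 21956.47 nm^2

21956.47


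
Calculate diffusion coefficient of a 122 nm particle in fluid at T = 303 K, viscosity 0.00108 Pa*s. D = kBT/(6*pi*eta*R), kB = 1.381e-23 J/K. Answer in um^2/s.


Radius R = 122/2 = 61 nm = 6.1e-08 m
D = kB*T / (6*pi*eta*R)
D = 1.381e-23 * 303 / (6 * pi * 0.00108 * 6.1e-08)
D = 3.36963e-12 m^2/s = 3.37 um^2/s

3.37


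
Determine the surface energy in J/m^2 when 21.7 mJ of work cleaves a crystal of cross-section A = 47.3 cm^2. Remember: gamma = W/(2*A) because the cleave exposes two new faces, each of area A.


Convert: A = 47.3 cm^2 = 0.00473 m^2, W = 21.7 mJ = 0.0217 J
Cleaving exposes two faces of area A, so total new surface = 2*A and gamma = W / (2*A)
gamma = 0.0217 / (2 * 0.00473)
gamma = 2.294 J/m^2

2.294


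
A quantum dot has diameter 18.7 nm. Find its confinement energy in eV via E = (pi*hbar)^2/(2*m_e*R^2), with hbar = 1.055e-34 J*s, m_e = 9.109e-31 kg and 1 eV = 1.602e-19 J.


Radius R = 18.7/2 = 9.35 nm = 9.35e-09 m
E = (pi * 1.055e-34)^2 / (2 * 9.109e-31 * (9.35e-09)^2)
E(J) = 6.89733e-22
E = E(J) / 1.602e-19 = 0.0043 eV

0.0043


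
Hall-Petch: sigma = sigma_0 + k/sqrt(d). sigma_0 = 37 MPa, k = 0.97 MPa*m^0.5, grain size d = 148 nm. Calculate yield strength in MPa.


d = 148 nm = 1.48e-07 m
sqrt(d) = 0.0003847077
Hall-Petch contribution = k / sqrt(d) = 0.97 / 0.0003847077 = 2521.4 MPa
sigma = sigma_0 + k/sqrt(d) = 37 + 2521.4 = 2558.4 MPa

2558.4


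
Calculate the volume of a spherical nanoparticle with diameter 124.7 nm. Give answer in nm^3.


Radius r = 124.7/2 = 62.35 nm
Volume V = (4/3) * pi * r^3
V = (4/3) * pi * (62.35)^3
V = 1015308.41 nm^3

1015308.41


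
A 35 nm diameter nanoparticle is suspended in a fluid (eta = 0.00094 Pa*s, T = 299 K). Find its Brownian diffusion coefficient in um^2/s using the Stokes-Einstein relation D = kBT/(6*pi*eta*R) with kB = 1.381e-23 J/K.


Radius R = 35/2 = 17.5 nm = 1.75e-08 m
D = kB*T / (6*pi*eta*R)
D = 1.381e-23 * 299 / (6 * pi * 0.00094 * 1.75e-08)
D = 1.33167e-11 m^2/s = 13.317 um^2/s

13.317


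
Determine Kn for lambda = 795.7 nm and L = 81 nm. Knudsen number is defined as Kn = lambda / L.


Knudsen number Kn = lambda / L
Kn = 795.7 / 81
Kn = 9.8235

9.8235


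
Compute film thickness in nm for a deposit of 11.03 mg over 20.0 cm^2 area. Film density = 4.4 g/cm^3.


Convert: m = 11.03 mg = 1.1030e-05 kg, A = 20.0 cm^2 = 2.0000e-03 m^2, rho = 4.4 g/cm^3 = 4400 kg/m^3
t = m / (A * rho)
t = 1.1030e-05 / (2.0000e-03 * 4400)
t = 1.2534e-06 m = 1253.4 nm

1253.4


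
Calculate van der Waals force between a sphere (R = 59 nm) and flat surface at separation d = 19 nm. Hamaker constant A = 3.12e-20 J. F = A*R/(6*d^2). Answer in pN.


Convert to SI: R = 59 nm = 5.9e-08 m, d = 19 nm = 1.9e-08 m
F = A * R / (6 * d^2)
F = 3.12e-20 * 5.9e-08 / (6 * (1.9e-08)^2)
F = 8.49861e-13 N = 0.85 pN

0.85


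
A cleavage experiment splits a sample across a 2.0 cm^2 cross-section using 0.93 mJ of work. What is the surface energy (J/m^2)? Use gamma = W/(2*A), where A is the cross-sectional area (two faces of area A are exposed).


Convert: A = 2.0 cm^2 = 0.0002 m^2, W = 0.93 mJ = 0.00093 J
Cleaving exposes two faces of area A, so total new surface = 2*A and gamma = W / (2*A)
gamma = 0.00093 / (2 * 0.0002)
gamma = 2.325 J/m^2

2.325


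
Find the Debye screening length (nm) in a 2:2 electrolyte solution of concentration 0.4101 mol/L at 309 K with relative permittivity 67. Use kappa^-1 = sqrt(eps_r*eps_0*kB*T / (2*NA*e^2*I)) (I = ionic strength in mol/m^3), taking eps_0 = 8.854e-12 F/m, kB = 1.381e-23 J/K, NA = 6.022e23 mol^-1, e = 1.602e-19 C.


Ionic strength I = 0.4101 * 2^2 * 1000 = 1640.4 mol/m^3
kappa^-1 = sqrt(67 * 8.854e-12 * 1.381e-23 * 309 / (2 * 6.022e23 * (1.602e-19)^2 * 1640.4))
kappa^-1 = 0.223 nm

0.223


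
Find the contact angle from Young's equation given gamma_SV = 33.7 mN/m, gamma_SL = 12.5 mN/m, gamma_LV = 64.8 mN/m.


cos(theta) = (gamma_SV - gamma_SL) / gamma_LV
cos(theta) = (33.7 - 12.5) / 64.8
cos(theta) = 0.32716
theta = arccos(0.32716) = 70.9 degrees

70.9


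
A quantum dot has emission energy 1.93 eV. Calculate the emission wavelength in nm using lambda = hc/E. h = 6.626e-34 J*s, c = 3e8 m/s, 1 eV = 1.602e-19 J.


Convert energy: E = 1.93 eV = 1.93 * 1.602e-19 = 3.09186e-19 J
lambda = h*c / E = 6.626e-34 * 3e8 / 3.09186e-19
lambda = 6.42914e-07 m = 642.9 nm

642.9


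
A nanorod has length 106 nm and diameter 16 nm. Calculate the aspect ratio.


Aspect ratio AR = length / diameter
AR = 106 / 16
AR = 6.62

6.62


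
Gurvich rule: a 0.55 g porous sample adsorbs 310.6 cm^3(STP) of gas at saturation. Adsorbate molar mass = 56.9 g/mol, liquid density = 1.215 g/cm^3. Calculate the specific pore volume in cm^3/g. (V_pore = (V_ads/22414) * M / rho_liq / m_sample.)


Moles adsorbed n = V_ads / 22414 = 310.6 / 22414 = 1.385741e-02 mol
Liquid volume V_liq = n * M / rho_liq = 1.385741e-02 * 56.9 / 1.215 = 0.64896 cm^3
Specific pore volume V_pore = V_liq / m_sample = 0.64896 / 0.55
V_pore = 1.1799 cm^3/g

1.1799


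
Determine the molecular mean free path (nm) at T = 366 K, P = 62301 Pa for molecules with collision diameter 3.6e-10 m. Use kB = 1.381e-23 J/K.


Mean free path: lambda = kB*T / (sqrt(2) * pi * d^2 * P)
lambda = 1.381e-23 * 366 / (sqrt(2) * pi * (3.6e-10)^2 * 62301)
lambda = 1.409e-07 m
lambda = 140.9 nm

140.9


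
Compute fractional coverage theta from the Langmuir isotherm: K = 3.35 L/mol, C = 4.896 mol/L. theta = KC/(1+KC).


Langmuir isotherm: theta = K*C / (1 + K*C)
K*C = 3.35 * 4.896 = 16.4016
theta = 16.4016 / (1 + 16.4016) = 16.4016 / 17.4016
theta = 0.9425

0.9425


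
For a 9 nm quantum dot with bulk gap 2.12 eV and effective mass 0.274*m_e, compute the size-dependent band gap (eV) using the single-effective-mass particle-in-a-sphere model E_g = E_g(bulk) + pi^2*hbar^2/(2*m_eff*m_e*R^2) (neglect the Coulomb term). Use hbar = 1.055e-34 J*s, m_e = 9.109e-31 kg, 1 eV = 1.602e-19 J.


Radius R = 9/2 nm = 4.5e-09 m
Confinement energy dE = pi^2 * hbar^2 / (2 * m_eff * m_e * R^2)
dE = pi^2 * (1.055e-34)^2 / (2 * 0.274 * 9.109e-31 * (4.5e-09)^2) J, divided by 1.602e-19 J/eV
dE = 0.0678 eV
Total band gap = E_g(bulk) + dE = 2.12 + 0.0678 = 2.1878 eV

2.1878


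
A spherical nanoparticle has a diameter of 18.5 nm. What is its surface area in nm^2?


Radius r = 18.5/2 = 9.25 nm
Surface area SA = 4 * pi * r^2
SA = 4 * pi * (9.25)^2
SA = 1075.21 nm^2

1075.21


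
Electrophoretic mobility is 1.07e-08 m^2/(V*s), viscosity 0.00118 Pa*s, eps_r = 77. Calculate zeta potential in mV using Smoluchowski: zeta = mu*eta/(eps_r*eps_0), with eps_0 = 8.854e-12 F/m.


Smoluchowski equation: zeta = mu * eta / (eps_r * eps_0)
zeta = 1.07e-08 * 0.00118 / (77 * 8.854e-12)
zeta = 0.01852 V = 18.52 mV

18.52


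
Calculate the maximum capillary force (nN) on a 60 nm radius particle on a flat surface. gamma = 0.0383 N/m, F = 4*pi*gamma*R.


Convert radius: R = 60 nm = 6e-08 m
F = 4 * pi * gamma * R
F = 4 * pi * 0.0383 * 6e-08
F = 2.88775e-08 N = 28.8775 nN

28.8775


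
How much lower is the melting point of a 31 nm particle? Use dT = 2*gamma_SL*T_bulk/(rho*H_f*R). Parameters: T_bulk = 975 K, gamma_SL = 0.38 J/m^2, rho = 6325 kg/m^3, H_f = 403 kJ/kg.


Radius R = 31/2 = 15.5 nm = 1.55e-08 m
Convert H_f = 403 kJ/kg = 403000 J/kg
dT = 2 * gamma_SL * T_bulk / (rho * H_f * R)
dT = 2 * 0.38 * 975 / (6325 * 403000 * 1.55e-08)
dT = 18.8 K

18.8


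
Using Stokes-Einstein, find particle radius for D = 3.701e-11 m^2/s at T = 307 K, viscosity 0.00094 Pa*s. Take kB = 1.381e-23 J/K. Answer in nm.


Stokes-Einstein: R = kB*T / (6*pi*eta*D)
R = 1.381e-23 * 307 / (6 * pi * 0.00094 * 3.701e-11)
R = 6.46523e-09 m = 6.47 nm

6.47


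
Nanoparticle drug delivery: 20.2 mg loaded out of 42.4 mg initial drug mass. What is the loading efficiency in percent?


Drug loading efficiency = (drug loaded / drug initial) * 100
DLE = 20.2 / 42.4 * 100
DLE = 0.4764 * 100
DLE = 47.64%

47.64


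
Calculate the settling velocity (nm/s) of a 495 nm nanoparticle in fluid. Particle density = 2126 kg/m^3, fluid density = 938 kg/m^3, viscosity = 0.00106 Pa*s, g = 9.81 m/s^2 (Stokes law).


Radius R = 495/2 nm = 2.475e-07 m
Density difference = 2126 - 938 = 1188 kg/m^3
v = 2 * R^2 * (rho_p - rho_f) * g / (9 * eta)
v = 2 * (2.475e-07)^2 * 1188 * 9.81 / (9 * 0.00106)
v = 1.49664e-07 m/s = 149.664 nm/s

149.664


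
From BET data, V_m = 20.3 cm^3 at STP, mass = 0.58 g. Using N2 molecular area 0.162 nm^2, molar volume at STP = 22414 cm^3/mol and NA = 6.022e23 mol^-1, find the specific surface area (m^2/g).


Number of moles in monolayer = V_m / 22414 = 20.3 / 22414 = 0.00090568
Number of molecules = moles * NA = 0.00090568 * 6.022e23
SA = molecules * sigma / mass
SA = (20.3 / 22414) * 6.022e23 * 0.162e-18 / 0.58
SA = 152.3 m^2/g

152.3


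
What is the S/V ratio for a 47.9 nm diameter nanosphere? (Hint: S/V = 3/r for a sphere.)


Radius r = 47.9/2 = 23.95 nm
S/V = 3 / r = 3 / 23.95
S/V = 0.1253 nm^-1

0.1253


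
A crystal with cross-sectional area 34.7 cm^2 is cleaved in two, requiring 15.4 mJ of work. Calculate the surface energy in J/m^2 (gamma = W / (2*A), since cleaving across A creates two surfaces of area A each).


Convert: A = 34.7 cm^2 = 0.00347 m^2, W = 15.4 mJ = 0.0154 J
Cleaving exposes two faces of area A, so total new surface = 2*A and gamma = W / (2*A)
gamma = 0.0154 / (2 * 0.00347)
gamma = 2.219 J/m^2

2.219


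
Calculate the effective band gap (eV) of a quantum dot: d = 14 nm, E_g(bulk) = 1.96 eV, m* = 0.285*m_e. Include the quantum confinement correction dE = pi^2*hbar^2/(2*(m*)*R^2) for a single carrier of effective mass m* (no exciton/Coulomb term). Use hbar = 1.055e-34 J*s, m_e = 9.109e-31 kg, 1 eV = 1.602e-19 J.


Radius R = 14/2 nm = 7e-09 m
Confinement energy dE = pi^2 * hbar^2 / (2 * m_eff * m_e * R^2)
dE = pi^2 * (1.055e-34)^2 / (2 * 0.285 * 9.109e-31 * (7e-09)^2) J, divided by 1.602e-19 J/eV
dE = 0.027 eV
Total band gap = E_g(bulk) + dE = 1.96 + 0.027 = 1.987 eV

1.987


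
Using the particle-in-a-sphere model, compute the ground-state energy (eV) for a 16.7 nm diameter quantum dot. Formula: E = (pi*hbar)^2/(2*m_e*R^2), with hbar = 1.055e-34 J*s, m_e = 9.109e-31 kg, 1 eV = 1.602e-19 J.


Radius R = 16.7/2 = 8.35 nm = 8.35e-09 m
E = (pi * 1.055e-34)^2 / (2 * 9.109e-31 * (8.35e-09)^2)
E(J) = 8.64831e-22
E = E(J) / 1.602e-19 = 0.0054 eV

0.0054


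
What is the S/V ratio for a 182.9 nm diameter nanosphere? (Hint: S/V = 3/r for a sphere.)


Radius r = 182.9/2 = 91.45 nm
S/V = 3 / r = 3 / 91.45
S/V = 0.0328 nm^-1

0.0328


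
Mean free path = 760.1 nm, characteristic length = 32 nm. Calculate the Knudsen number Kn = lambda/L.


Knudsen number Kn = lambda / L
Kn = 760.1 / 32
Kn = 23.7531

23.7531


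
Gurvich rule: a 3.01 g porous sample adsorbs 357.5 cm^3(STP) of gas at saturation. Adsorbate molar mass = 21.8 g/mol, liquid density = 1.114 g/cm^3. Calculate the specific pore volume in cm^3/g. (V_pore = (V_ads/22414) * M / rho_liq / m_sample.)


Moles adsorbed n = V_ads / 22414 = 357.5 / 22414 = 1.594985e-02 mol
Liquid volume V_liq = n * M / rho_liq = 1.594985e-02 * 21.8 / 1.114 = 0.31212 cm^3
Specific pore volume V_pore = V_liq / m_sample = 0.31212 / 3.01
V_pore = 0.1037 cm^3/g

0.1037


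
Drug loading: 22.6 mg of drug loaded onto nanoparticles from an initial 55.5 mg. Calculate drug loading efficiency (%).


Drug loading efficiency = (drug loaded / drug initial) * 100
DLE = 22.6 / 55.5 * 100
DLE = 0.4072 * 100
DLE = 40.72%

40.72


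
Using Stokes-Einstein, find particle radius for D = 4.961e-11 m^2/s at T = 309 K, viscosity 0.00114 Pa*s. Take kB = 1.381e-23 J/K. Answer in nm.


Stokes-Einstein: R = kB*T / (6*pi*eta*D)
R = 1.381e-23 * 309 / (6 * pi * 0.00114 * 4.961e-11)
R = 4.00292e-09 m = 4.0 nm

4.0


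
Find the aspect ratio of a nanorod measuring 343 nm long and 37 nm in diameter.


Aspect ratio AR = length / diameter
AR = 343 / 37
AR = 9.27

9.27


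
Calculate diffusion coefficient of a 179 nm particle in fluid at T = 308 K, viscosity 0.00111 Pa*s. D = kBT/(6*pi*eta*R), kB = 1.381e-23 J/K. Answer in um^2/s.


Radius R = 179/2 = 89.5 nm = 8.95e-08 m
D = kB*T / (6*pi*eta*R)
D = 1.381e-23 * 308 / (6 * pi * 0.00111 * 8.95e-08)
D = 2.27142e-12 m^2/s = 2.271 um^2/s

2.271


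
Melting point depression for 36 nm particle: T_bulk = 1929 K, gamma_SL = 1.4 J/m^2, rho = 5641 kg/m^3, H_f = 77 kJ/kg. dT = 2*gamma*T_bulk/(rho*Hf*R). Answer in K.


Radius R = 36/2 = 18 nm = 1.8e-08 m
Convert H_f = 77 kJ/kg = 77000 J/kg
dT = 2 * gamma_SL * T_bulk / (rho * H_f * R)
dT = 2 * 1.4 * 1929 / (5641 * 77000 * 1.8e-08)
dT = 690.8 K

690.8


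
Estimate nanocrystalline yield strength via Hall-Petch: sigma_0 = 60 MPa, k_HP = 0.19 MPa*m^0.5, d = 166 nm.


d = 166 nm = 1.66e-07 m
sqrt(d) = 0.000407431
Hall-Petch contribution = k / sqrt(d) = 0.19 / 0.000407431 = 466.3 MPa
sigma = sigma_0 + k/sqrt(d) = 60 + 466.3 = 526.3 MPa

526.3


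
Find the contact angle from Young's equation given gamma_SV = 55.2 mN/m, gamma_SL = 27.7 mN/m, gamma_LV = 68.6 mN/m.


cos(theta) = (gamma_SV - gamma_SL) / gamma_LV
cos(theta) = (55.2 - 27.7) / 68.6
cos(theta) = 0.400875
theta = arccos(0.400875) = 66.37 degrees

66.37


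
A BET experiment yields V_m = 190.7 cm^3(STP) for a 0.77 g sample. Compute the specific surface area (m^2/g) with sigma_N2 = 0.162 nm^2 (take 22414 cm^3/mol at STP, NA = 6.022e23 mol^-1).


Number of moles in monolayer = V_m / 22414 = 190.7 / 22414 = 0.00850808
Number of molecules = moles * NA = 0.00850808 * 6.022e23
SA = molecules * sigma / mass
SA = (190.7 / 22414) * 6.022e23 * 0.162e-18 / 0.77
SA = 1077.9 m^2/g

1077.9


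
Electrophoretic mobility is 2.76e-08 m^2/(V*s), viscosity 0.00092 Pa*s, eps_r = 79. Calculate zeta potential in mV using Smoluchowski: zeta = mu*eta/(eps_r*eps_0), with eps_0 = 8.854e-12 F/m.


Smoluchowski equation: zeta = mu * eta / (eps_r * eps_0)
zeta = 2.76e-08 * 0.00092 / (79 * 8.854e-12)
zeta = 0.036302 V = 36.3 mV

36.3


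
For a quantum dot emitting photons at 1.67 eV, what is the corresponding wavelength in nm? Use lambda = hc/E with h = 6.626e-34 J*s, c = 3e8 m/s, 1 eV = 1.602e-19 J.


Convert energy: E = 1.67 eV = 1.67 * 1.602e-19 = 2.67534e-19 J
lambda = h*c / E = 6.626e-34 * 3e8 / 2.67534e-19
lambda = 7.43008e-07 m = 743.0 nm

743.0


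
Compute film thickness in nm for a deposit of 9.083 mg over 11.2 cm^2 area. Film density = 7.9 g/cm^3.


Convert: m = 9.083 mg = 9.0830e-06 kg, A = 11.2 cm^2 = 1.1200e-03 m^2, rho = 7.9 g/cm^3 = 7900 kg/m^3
t = m / (A * rho)
t = 9.0830e-06 / (1.1200e-03 * 7900)
t = 1.0266e-06 m = 1026.6 nm

1026.6


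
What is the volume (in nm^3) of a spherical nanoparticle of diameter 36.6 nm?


Radius r = 36.6/2 = 18.3 nm
Volume V = (4/3) * pi * r^3
V = (4/3) * pi * (18.3)^3
V = 25670.95 nm^3

25670.95


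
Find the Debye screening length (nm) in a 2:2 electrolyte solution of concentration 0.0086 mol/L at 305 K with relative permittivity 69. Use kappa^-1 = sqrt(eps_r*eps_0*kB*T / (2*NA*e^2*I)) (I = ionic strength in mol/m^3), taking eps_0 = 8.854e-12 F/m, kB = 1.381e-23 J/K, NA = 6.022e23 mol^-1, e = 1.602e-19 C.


Ionic strength I = 0.0086 * 2^2 * 1000 = 34.4 mol/m^3
kappa^-1 = sqrt(69 * 8.854e-12 * 1.381e-23 * 305 / (2 * 6.022e23 * (1.602e-19)^2 * 34.4))
kappa^-1 = 1.556 nm

1.556


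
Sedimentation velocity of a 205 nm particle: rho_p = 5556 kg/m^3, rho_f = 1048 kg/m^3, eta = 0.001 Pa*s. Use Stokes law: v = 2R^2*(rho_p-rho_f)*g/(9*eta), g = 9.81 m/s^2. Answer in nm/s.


Radius R = 205/2 nm = 1.025e-07 m
Density difference = 5556 - 1048 = 4508 kg/m^3
v = 2 * R^2 * (rho_p - rho_f) * g / (9 * eta)
v = 2 * (1.025e-07)^2 * 4508 * 9.81 / (9 * 0.001)
v = 1.0325e-07 m/s = 103.2495 nm/s

103.2495


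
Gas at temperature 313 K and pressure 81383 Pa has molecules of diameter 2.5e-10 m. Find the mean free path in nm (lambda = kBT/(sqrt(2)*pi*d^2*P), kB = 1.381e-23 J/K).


Mean free path: lambda = kB*T / (sqrt(2) * pi * d^2 * P)
lambda = 1.381e-23 * 313 / (sqrt(2) * pi * (2.5e-10)^2 * 81383)
lambda = 1.91276e-07 m
lambda = 191.28 nm

191.28


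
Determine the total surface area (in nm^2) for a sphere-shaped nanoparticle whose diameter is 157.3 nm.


Radius r = 157.3/2 = 78.65 nm
Surface area SA = 4 * pi * r^2
SA = 4 * pi * (78.65)^2
SA = 77733.34 nm^2

77733.34


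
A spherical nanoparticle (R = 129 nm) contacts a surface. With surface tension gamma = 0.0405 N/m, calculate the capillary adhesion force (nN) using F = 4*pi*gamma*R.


Convert radius: R = 129 nm = 1.29e-07 m
F = 4 * pi * gamma * R
F = 4 * pi * 0.0405 * 1.29e-07
F = 6.5653e-08 N = 65.653 nN

65.653


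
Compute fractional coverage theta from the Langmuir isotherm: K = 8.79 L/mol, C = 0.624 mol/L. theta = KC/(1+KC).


Langmuir isotherm: theta = K*C / (1 + K*C)
K*C = 8.79 * 0.624 = 5.48496
theta = 5.48496 / (1 + 5.48496) = 5.48496 / 6.48496
theta = 0.8458

0.8458


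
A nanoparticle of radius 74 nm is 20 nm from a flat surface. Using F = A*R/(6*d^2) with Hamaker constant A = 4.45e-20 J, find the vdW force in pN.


Convert to SI: R = 74 nm = 7.4e-08 m, d = 20 nm = 2e-08 m
F = A * R / (6 * d^2)
F = 4.45e-20 * 7.4e-08 / (6 * (2e-08)^2)
F = 1.37208e-12 N = 1.372 pN

1.372


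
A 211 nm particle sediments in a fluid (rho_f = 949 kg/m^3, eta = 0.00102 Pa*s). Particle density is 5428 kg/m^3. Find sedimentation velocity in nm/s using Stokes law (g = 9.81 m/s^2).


Radius R = 211/2 nm = 1.055e-07 m
Density difference = 5428 - 949 = 4479 kg/m^3
v = 2 * R^2 * (rho_p - rho_f) * g / (9 * eta)
v = 2 * (1.055e-07)^2 * 4479 * 9.81 / (9 * 0.00102)
v = 1.06547e-07 m/s = 106.5473 nm/s

106.5473


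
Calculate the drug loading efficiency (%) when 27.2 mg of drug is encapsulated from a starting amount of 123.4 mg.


Drug loading efficiency = (drug loaded / drug initial) * 100
DLE = 27.2 / 123.4 * 100
DLE = 0.2204 * 100
DLE = 22.04%

22.04


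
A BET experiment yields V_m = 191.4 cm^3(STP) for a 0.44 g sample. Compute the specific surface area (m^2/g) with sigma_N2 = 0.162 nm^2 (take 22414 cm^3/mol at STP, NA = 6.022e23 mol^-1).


Number of moles in monolayer = V_m / 22414 = 191.4 / 22414 = 0.00853931
Number of molecules = moles * NA = 0.00853931 * 6.022e23
SA = molecules * sigma / mass
SA = (191.4 / 22414) * 6.022e23 * 0.162e-18 / 0.44
SA = 1893.3 m^2/g

1893.3


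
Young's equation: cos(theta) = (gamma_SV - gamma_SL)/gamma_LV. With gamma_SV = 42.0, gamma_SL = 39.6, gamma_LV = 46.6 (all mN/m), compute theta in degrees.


cos(theta) = (gamma_SV - gamma_SL) / gamma_LV
cos(theta) = (42.0 - 39.6) / 46.6
cos(theta) = 0.051502
theta = arccos(0.051502) = 87.05 degrees

87.05


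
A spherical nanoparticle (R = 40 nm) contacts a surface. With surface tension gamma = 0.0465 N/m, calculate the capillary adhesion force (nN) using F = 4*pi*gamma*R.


Convert radius: R = 40 nm = 4e-08 m
F = 4 * pi * gamma * R
F = 4 * pi * 0.0465 * 4e-08
F = 2.33734e-08 N = 23.3734 nN

23.3734


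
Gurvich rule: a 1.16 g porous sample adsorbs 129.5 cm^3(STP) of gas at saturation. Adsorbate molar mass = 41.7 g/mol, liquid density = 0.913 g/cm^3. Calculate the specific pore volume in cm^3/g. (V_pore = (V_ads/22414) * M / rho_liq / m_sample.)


Moles adsorbed n = V_ads / 22414 = 129.5 / 22414 = 5.777639e-03 mol
Liquid volume V_liq = n * M / rho_liq = 5.777639e-03 * 41.7 / 0.913 = 0.26389 cm^3
Specific pore volume V_pore = V_liq / m_sample = 0.26389 / 1.16
V_pore = 0.2275 cm^3/g

0.2275


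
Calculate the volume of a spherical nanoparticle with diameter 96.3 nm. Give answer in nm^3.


Radius r = 96.3/2 = 48.15 nm
Volume V = (4/3) * pi * r^3
V = (4/3) * pi * (48.15)^3
V = 467603.21 nm^3

467603.21


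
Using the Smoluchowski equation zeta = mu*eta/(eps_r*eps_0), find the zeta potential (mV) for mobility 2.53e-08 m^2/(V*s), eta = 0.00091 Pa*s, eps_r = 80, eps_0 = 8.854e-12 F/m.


Smoluchowski equation: zeta = mu * eta / (eps_r * eps_0)
zeta = 2.53e-08 * 0.00091 / (80 * 8.854e-12)
zeta = 0.032504 V = 32.5 mV

32.5


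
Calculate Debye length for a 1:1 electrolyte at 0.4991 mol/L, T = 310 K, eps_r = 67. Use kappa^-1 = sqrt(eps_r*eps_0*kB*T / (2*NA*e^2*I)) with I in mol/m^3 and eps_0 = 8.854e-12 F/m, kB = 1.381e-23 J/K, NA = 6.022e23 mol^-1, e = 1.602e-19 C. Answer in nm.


Ionic strength I = 0.4991 * 1^2 * 1000 = 499.1 mol/m^3
kappa^-1 = sqrt(67 * 8.854e-12 * 1.381e-23 * 310 / (2 * 6.022e23 * (1.602e-19)^2 * 499.1))
kappa^-1 = 0.406 nm

0.406


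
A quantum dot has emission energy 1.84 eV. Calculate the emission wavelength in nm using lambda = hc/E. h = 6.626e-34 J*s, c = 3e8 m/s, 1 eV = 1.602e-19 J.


Convert energy: E = 1.84 eV = 1.84 * 1.602e-19 = 2.94768e-19 J
lambda = h*c / E = 6.626e-34 * 3e8 / 2.94768e-19
lambda = 6.74361e-07 m = 674.4 nm

674.4


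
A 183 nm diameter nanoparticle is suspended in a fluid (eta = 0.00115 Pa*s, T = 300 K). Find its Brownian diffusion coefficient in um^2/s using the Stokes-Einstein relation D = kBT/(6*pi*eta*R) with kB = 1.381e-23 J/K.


Radius R = 183/2 = 91.5 nm = 9.15e-08 m
D = kB*T / (6*pi*eta*R)
D = 1.381e-23 * 300 / (6 * pi * 0.00115 * 9.15e-08)
D = 2.08879e-12 m^2/s = 2.089 um^2/s

2.089


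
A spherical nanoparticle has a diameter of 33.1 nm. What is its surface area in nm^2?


Radius r = 33.1/2 = 16.55 nm
Surface area SA = 4 * pi * r^2
SA = 4 * pi * (16.55)^2
SA = 3441.96 nm^2

3441.96


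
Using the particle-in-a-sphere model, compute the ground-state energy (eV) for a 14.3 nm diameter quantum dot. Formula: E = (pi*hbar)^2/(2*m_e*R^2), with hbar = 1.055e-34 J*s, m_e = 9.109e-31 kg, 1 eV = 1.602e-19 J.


Radius R = 14.3/2 = 7.15 nm = 7.15e-09 m
E = (pi * 1.055e-34)^2 / (2 * 9.109e-31 * (7.15e-09)^2)
E(J) = 1.17948e-21
E = E(J) / 1.602e-19 = 0.0074 eV

0.0074


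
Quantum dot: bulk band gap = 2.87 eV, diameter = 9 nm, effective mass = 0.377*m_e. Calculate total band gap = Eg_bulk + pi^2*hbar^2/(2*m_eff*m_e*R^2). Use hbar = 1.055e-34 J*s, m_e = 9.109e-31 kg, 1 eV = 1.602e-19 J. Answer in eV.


Radius R = 9/2 nm = 4.5e-09 m
Confinement energy dE = pi^2 * hbar^2 / (2 * m_eff * m_e * R^2)
dE = pi^2 * (1.055e-34)^2 / (2 * 0.377 * 9.109e-31 * (4.5e-09)^2) J, divided by 1.602e-19 J/eV
dE = 0.0493 eV
Total band gap = E_g(bulk) + dE = 2.87 + 0.0493 = 2.9193 eV

2.9193


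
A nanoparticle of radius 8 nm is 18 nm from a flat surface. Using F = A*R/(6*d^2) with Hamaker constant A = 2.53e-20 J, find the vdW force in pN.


Convert to SI: R = 8 nm = 8e-09 m, d = 18 nm = 1.8e-08 m
F = A * R / (6 * d^2)
F = 2.53e-20 * 8e-09 / (6 * (1.8e-08)^2)
F = 1.04115e-13 N = 0.104 pN

0.104


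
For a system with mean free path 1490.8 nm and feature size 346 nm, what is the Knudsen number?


Knudsen number Kn = lambda / L
Kn = 1490.8 / 346
Kn = 4.3087

4.3087


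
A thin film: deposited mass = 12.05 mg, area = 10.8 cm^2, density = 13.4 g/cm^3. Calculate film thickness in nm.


Convert: m = 12.05 mg = 1.2050e-05 kg, A = 10.8 cm^2 = 1.0800e-03 m^2, rho = 13.4 g/cm^3 = 13400 kg/m^3
t = m / (A * rho)
t = 1.2050e-05 / (1.0800e-03 * 13400)
t = 8.3264e-07 m = 832.6 nm

832.6


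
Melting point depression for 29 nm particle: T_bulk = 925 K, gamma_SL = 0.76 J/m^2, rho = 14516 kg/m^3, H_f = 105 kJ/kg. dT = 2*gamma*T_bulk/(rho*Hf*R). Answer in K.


Radius R = 29/2 = 14.5 nm = 1.45e-08 m
Convert H_f = 105 kJ/kg = 105000 J/kg
dT = 2 * gamma_SL * T_bulk / (rho * H_f * R)
dT = 2 * 0.76 * 925 / (14516 * 105000 * 1.45e-08)
dT = 63.6 K

63.6


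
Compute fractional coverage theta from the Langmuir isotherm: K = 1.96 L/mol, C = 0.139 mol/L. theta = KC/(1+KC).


Langmuir isotherm: theta = K*C / (1 + K*C)
K*C = 1.96 * 0.139 = 0.27244
theta = 0.27244 / (1 + 0.27244) = 0.27244 / 1.27244
theta = 0.2141

0.2141


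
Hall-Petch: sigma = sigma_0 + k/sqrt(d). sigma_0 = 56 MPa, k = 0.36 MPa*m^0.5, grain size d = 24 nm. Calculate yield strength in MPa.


d = 24 nm = 2.4e-08 m
sqrt(d) = 0.0001549193
Hall-Petch contribution = k / sqrt(d) = 0.36 / 0.0001549193 = 2323.8 MPa
sigma = sigma_0 + k/sqrt(d) = 56 + 2323.8 = 2379.8 MPa

2379.8


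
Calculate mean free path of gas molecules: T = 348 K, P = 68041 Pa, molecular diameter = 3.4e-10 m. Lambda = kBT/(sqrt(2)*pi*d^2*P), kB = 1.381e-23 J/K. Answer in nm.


Mean free path: lambda = kB*T / (sqrt(2) * pi * d^2 * P)
lambda = 1.381e-23 * 348 / (sqrt(2) * pi * (3.4e-10)^2 * 68041)
lambda = 1.37524e-07 m
lambda = 137.52 nm

137.52
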